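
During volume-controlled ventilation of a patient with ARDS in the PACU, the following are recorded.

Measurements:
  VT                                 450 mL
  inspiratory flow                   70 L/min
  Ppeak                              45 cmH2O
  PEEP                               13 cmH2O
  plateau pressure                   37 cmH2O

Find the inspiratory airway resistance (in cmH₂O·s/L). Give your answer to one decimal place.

6.9

Flow: 70 L/min ÷ 60 = 1.1667 L/s.
Raw = (PIP − Pplat) / flow = (45 − 37) / 1.1667 = 8.0 / 1.1667 = 6.857 cmH2O·s/L.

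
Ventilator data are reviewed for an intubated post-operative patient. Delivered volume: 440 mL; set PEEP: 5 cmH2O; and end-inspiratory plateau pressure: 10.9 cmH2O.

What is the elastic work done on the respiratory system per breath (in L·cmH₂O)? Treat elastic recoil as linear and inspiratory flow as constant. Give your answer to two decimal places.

Elastic work ≈ ½ × (Pplat − PEEP) × Vt = 0.5 × (10.9 − 5) × 0.440 L = 0.5 × 5.9 × 0.440 = 1.298 L·cmH2O.

1.30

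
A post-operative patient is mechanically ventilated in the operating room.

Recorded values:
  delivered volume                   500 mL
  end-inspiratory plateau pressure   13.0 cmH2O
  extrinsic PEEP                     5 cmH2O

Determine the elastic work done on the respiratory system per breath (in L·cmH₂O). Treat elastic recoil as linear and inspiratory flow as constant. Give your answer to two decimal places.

2.00

Elastic work ≈ ½ × (Pplat − PEEP) × Vt = 0.5 × (13.0 − 5) × 0.500 L = 0.5 × 8.0 × 0.500 = 2.0 L·cmH2O.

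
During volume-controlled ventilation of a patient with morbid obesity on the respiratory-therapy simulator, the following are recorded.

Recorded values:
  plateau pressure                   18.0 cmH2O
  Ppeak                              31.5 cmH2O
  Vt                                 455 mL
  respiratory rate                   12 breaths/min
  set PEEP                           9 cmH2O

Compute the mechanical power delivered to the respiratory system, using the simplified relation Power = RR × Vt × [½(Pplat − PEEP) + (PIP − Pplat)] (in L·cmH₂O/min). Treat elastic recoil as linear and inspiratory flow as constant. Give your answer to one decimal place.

98.3

Per-breath work = Vt × [½(Pplat−PEEP) + (PIP−Pplat)] = 0.455 × [0.5×9.0 + 13.5] = 0.455 × 18.0 = 8.19 L·cmH2O.
Power = 12 × 8.19 = 98.28 L·cmH2O/min.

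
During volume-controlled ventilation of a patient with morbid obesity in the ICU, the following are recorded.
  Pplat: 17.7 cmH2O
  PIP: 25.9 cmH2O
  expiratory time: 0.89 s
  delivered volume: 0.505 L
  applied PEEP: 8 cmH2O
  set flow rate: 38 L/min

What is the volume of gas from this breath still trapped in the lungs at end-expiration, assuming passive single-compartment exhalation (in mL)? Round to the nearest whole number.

135

Flow: 38 L/min ÷ 60 = 0.6333 L/s.
R = (PIP − Pplat)/V̇ = (25.9 − 17.7) / 0.6333 = 8.2/0.6333 = 12.948 cmH2O·s/L.
C = Vt/(Pplat − PEEP) = 505.0 / (17.7 − 8) = 505.0/9.7 = 52.062 mL/cmH2O.
τ = R × C = 12.948 × 0.05206 L/cmH2O = 0.6741 s.
Fraction remaining = e^(−Te/τ) = e^(−0.89/0.6741) = 0.2671.
Trapped volume = 505.0 × 0.2671 = 134.89 mL.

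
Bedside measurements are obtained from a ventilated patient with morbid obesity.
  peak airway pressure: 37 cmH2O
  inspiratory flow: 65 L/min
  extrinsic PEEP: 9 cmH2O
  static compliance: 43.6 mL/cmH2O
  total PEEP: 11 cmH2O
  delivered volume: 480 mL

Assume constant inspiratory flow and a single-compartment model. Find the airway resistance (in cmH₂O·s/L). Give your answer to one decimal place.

13.8

Flow: 65 L/min ÷ 60 = 1.0833 L/s.
Total PEEP = 11 cmH2O (set 9 + intrinsic 2); this is the baseline alveolar pressure.
Equation of motion (constant flow): PIP = Vt/C + R·V̇ + PEEP.
R·V̇ = PIP − Vt/C − PEEP = 37 − 480/43.6 − 11 = 37 − 11.009 − 11 = 14.991 cmH2O.
R = 14.991 / 1.0833 = 13.838 cmH2O·s/L.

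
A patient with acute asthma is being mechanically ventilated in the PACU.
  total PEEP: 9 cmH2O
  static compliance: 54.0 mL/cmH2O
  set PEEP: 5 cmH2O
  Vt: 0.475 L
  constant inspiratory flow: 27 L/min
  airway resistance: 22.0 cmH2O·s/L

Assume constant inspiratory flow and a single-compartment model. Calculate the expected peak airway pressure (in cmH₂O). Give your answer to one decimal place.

27.7

Flow: 27 L/min ÷ 60 = 0.45 L/s.
Total PEEP = 9 cmH2O (set 5 + intrinsic 4); this is the baseline alveolar pressure.
Equation of motion (constant flow): PIP = Vt/C + R·V̇ + PEEP.
PIP = 475/54.0 + 22.0×0.45 + 9 = 8.796 + 9.9 + 9 = 27.696 cmH2O.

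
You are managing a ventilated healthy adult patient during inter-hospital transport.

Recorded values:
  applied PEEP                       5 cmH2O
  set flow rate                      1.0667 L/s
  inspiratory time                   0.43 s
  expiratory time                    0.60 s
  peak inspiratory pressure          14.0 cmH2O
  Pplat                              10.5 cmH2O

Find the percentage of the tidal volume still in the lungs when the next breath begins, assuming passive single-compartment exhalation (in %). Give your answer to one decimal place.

11.2

Vt = flow × Ti = 1.0667 L/s × 0.43 s × 1000 mL/L = 458.68 mL.
R = (PIP − Pplat)/V̇ = (14.0 − 10.5) / 1.0667 = 3.5/1.0667 = 3.281 cmH2O·s/L.
C = Vt/(Pplat − PEEP) = 458.68 / (10.5 − 5) = 458.68/5.5 = 83.396 mL/cmH2O.
τ = R × C = 3.281 × 0.0834 L/cmH2O = 0.2736 s.
Fraction remaining at end-expiration = e^(−Te/τ) = e^(−0.60/0.2736) = 0.1116 → 11.16%.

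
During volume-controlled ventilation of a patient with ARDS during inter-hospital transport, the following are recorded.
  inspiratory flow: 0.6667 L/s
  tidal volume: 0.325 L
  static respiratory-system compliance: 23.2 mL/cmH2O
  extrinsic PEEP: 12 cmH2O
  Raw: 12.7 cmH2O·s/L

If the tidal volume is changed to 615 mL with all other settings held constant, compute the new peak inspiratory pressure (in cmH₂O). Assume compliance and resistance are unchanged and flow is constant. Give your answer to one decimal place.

PIP = Vt/C + R·V̇ + PEEP (constant-flow equation of motion).
Only the elastic term changes: ΔPIP = ΔVt / C = (615 − 325) / 23.2 = 12.5 cmH2O.
Original PIP = 325/23.2 + 12.7×0.6667 + 12 = 34.476 cmH2O; new PIP = 34.476 + (12.5) = 46.976 cmH2O.

47.0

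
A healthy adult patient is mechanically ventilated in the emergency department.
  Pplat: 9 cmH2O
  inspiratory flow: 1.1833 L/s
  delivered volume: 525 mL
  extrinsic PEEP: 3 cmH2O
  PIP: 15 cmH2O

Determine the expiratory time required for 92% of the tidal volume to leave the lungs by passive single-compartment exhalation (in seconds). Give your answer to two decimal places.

1.12

R = (PIP − Pplat)/V̇ = (15 − 9) / 1.1833 = 6.0/1.1833 = 5.071 cmH2O·s/L.
C = Vt/(Pplat − PEEP) = 525.0 / (9 − 3) = 525.0/6.0 = 87.5 mL/cmH2O.
τ = R × C = 5.071 × 0.0875 L/cmH2O = 0.4437 s.
t = −τ·ln(1 − 0.92) = −0.4437·ln(0.08) = 1.121 s.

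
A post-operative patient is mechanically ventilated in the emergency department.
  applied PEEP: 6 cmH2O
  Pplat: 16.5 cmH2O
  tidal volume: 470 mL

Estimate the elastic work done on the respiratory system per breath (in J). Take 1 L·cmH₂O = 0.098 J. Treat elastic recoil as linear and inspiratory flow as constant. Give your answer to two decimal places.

0.24

Elastic work ≈ ½ × (Pplat − PEEP) × Vt = 0.5 × (16.5 − 6) × 0.470 L = 0.5 × 10.5 × 0.470 = 2.468 L·cmH2O.
× 0.098 J/(L·cmH2O) → 0.2419 J.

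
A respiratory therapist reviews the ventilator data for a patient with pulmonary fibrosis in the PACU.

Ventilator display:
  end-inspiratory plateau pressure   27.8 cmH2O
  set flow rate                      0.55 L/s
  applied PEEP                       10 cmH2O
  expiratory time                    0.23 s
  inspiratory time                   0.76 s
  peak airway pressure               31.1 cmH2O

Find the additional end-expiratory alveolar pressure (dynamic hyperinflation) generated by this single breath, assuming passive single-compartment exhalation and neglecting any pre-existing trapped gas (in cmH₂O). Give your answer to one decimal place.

Vt = flow × Ti = 0.55 L/s × 0.76 s × 1000 mL/L = 418.0 mL.
R = (PIP − Pplat)/V̇ = (31.1 − 27.8) / 0.55 = 3.3/0.55 = 6.0 cmH2O·s/L.
C = Vt/(Pplat − PEEP) = 418.0 / (27.8 − 10) = 418.0/17.8 = 23.483 mL/cmH2O.
τ = R × C = 6.0 × 0.02348 L/cmH2O = 0.1409 s.
Fraction remaining = e^(−Te/τ) = e^(−0.23/0.1409) = 0.1955; trapped volume = 418.0 × 0.1955 = 81.719 mL.
Additional alveolar pressure from trapping ≈ V_trapped / C = 81.719 / 23.483 = 3.48 cmH2O.

3.5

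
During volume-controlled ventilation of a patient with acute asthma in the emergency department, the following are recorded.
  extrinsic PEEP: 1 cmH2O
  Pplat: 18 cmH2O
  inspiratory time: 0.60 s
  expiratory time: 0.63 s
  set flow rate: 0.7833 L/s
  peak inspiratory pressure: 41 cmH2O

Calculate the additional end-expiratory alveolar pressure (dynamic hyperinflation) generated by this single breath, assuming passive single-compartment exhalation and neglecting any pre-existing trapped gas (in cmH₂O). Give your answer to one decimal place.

Vt = flow × Ti = 0.7833 L/s × 0.60 s × 1000 mL/L = 469.98 mL.
R = (PIP − Pplat)/V̇ = (41 − 18) / 0.7833 = 23.0/0.7833 = 29.363 cmH2O·s/L.
C = Vt/(Pplat − PEEP) = 469.98 / (18 − 1) = 469.98/17.0 = 27.646 mL/cmH2O.
τ = R × C = 29.363 × 0.02765 L/cmH2O = 0.8119 s.
Fraction remaining = e^(−Te/τ) = e^(−0.63/0.8119) = 0.4603; trapped volume = 469.98 × 0.4603 = 216.33 mL.
Additional alveolar pressure from trapping ≈ V_trapped / C = 216.33 / 27.646 = 7.825 cmH2O.

7.8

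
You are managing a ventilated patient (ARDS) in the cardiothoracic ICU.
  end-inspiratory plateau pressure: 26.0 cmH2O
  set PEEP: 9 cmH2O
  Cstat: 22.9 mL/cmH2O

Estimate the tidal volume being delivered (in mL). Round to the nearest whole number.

Vt = Cstat × (Pplat − PEEP) = 22.9 × (26.0 − 9) = 22.9 × 17.0 = 389.3 mL.

389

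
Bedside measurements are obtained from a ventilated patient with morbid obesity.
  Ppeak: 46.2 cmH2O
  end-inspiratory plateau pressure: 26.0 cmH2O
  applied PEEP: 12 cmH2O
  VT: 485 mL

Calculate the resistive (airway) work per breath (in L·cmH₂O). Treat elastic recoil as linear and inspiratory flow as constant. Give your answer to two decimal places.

With constant inspiratory flow the resistive pressure is constant at PIP − Pplat = 46.2 − 26.0 = 20.2 cmH2O, so resistive work = 20.2 × 0.485 = 9.797 L·cmH2O.

9.80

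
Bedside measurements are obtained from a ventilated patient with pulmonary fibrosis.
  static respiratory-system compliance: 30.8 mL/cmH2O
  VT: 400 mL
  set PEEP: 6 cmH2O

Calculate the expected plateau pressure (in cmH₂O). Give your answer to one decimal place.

Pplat = PEEP + Vt / Cstat = 6 + 400 / 30.8 = 6 + 12.987 = 18.987 cmH2O.

19.0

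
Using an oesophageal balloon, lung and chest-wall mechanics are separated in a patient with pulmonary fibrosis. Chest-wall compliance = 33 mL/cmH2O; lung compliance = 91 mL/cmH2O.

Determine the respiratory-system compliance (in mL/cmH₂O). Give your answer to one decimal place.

24.2

Lung and chest wall are elastances in series: 1/Crs = 1/CL + 1/Ccw.
1/Crs = 1/91 + 1/33 = 0.04129.
Crs = 24.219 mL/cmH2O.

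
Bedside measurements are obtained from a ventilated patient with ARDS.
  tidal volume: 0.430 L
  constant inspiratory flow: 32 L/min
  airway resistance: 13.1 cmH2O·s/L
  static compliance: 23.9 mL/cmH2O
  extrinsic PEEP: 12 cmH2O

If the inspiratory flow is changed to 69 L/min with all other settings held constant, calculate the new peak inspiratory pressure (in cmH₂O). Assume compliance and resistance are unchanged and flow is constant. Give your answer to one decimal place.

Flow: 32 L/min ÷ 60 = 0.5333 L/s.
New flow: 69 L/min ÷ 60 = 1.15 L/s.
PIP = Vt/C + R·V̇ + PEEP (constant-flow equation of motion).
Only the resistive term changes: ΔPIP = R × ΔV̇ = 13.1 × (1.15 − 0.5333) = 13.1 × 0.6167 = 8.079 cmH2O.
Original PIP = 430/23.9 + 13.1×0.5333 + 12 = 36.978 cmH2O; new PIP = 36.978 + (8.079) = 45.057 cmH2O.

45.1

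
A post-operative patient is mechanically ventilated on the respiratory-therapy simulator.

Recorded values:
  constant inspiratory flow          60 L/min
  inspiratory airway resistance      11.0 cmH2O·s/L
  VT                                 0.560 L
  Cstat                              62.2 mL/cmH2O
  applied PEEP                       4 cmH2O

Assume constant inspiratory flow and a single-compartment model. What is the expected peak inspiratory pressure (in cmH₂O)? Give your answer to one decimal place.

24.0

Flow: 60 L/min ÷ 60 = 1 L/s.
Equation of motion (constant flow): PIP = Vt/C + R·V̇ + PEEP.
PIP = 560/62.2 + 11.0×1 + 4 = 9.003 + 11.0 + 4 = 24.003 cmH2O.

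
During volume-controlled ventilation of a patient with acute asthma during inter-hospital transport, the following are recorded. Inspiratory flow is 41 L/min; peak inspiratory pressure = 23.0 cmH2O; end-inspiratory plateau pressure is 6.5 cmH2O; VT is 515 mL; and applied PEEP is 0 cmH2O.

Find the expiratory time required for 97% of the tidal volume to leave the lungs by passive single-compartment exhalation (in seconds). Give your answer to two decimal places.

Flow: 41 L/min ÷ 60 = 0.6833 L/s.
R = (PIP − Pplat)/V̇ = (23.0 − 6.5) / 0.6833 = 16.5/0.6833 = 24.148 cmH2O·s/L.
C = Vt/(Pplat − PEEP) = 515.0 / (6.5 − 0) = 515.0/6.5 = 79.231 mL/cmH2O.
τ = R × C = 24.148 × 0.07923 L/cmH2O = 1.913 s.
t = −τ·ln(1 − 0.97) = −1.913·ln(0.03) = 6.708 s.

6.71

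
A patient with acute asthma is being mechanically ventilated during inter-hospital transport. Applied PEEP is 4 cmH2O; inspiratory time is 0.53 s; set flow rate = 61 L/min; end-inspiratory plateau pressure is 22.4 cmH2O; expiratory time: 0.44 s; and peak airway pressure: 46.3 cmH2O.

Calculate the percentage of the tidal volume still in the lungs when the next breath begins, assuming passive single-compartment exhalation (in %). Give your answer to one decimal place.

52.8

Flow: 61 L/min ÷ 60 = 1.0167 L/s.
Vt = flow × Ti = 1.0167 L/s × 0.53 s × 1000 mL/L = 538.85 mL.
R = (PIP − Pplat)/V̇ = (46.3 − 22.4) / 1.0167 = 23.9/1.0167 = 23.507 cmH2O·s/L.
C = Vt/(Pplat − PEEP) = 538.85 / (22.4 − 4) = 538.85/18.4 = 29.285 mL/cmH2O.
τ = R × C = 23.507 × 0.02929 L/cmH2O = 0.6885 s.
Fraction remaining at end-expiration = e^(−Te/τ) = e^(−0.44/0.6885) = 0.5278 → 52.78%.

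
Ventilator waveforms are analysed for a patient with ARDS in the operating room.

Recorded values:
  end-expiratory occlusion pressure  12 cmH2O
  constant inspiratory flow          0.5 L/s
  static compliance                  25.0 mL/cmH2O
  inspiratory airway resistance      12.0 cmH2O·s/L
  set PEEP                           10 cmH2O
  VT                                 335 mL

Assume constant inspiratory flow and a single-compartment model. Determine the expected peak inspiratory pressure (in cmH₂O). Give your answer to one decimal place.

31.4

Total PEEP = 12 cmH2O (set 10 + intrinsic 2); this is the baseline alveolar pressure.
Equation of motion (constant flow): PIP = Vt/C + R·V̇ + PEEP.
PIP = 335/25.0 + 12.0×0.5 + 12 = 13.4 + 6.0 + 12 = 31.4 cmH2O.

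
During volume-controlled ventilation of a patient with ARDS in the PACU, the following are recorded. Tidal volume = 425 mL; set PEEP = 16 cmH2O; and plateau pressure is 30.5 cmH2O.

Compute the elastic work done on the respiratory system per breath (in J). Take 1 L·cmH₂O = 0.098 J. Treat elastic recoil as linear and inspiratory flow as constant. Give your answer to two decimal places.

Elastic work ≈ ½ × (Pplat − PEEP) × Vt = 0.5 × (30.5 − 16) × 0.425 L = 0.5 × 14.5 × 0.425 = 3.081 L·cmH2O.
× 0.098 J/(L·cmH2O) → 0.3019 J.

0.30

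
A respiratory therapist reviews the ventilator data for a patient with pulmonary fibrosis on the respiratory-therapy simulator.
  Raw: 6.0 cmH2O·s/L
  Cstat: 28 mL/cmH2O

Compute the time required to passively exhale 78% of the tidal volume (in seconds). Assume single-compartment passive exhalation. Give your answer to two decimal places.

0.25

τ = R × C = 6.0 × 28 mL/cmH2O = 6.0 × 0.028 L/cmH2O = 0.168 s.
Exhaled fraction f = 1 − e^(−t/τ) → t = −τ·ln(1 − f) = −0.168·ln(0.22) = 0.2544 s.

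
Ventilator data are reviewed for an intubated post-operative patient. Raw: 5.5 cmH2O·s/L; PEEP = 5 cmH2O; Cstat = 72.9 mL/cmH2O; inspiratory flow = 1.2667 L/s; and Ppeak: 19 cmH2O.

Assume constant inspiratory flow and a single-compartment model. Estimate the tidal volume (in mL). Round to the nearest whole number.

Equation of motion (constant flow): PIP = Vt/C + R·V̇ + PEEP.
Vt/C = PIP − R·V̇ − PEEP = 19 − 6.967 − 5 = 7.033 cmH2O.
Vt = C × 7.033 = 72.9 × 7.033 = 512.71 mL.

513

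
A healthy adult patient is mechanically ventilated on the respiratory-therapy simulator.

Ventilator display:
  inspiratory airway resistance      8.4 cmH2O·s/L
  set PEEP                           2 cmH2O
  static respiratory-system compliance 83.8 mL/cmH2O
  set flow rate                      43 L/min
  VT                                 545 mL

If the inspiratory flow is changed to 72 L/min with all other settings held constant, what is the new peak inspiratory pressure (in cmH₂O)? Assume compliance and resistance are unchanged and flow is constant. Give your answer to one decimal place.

Flow: 43 L/min ÷ 60 = 0.7167 L/s.
New flow: 72 L/min ÷ 60 = 1.2 L/s.
PIP = Vt/C + R·V̇ + PEEP (constant-flow equation of motion).
Only the resistive term changes: ΔPIP = R × ΔV̇ = 8.4 × (1.2 − 0.7167) = 8.4 × 0.4833 = 4.06 cmH2O.
Original PIP = 545/83.8 + 8.4×0.7167 + 2 = 14.524 cmH2O; new PIP = 14.524 + (4.06) = 18.584 cmH2O.

18.6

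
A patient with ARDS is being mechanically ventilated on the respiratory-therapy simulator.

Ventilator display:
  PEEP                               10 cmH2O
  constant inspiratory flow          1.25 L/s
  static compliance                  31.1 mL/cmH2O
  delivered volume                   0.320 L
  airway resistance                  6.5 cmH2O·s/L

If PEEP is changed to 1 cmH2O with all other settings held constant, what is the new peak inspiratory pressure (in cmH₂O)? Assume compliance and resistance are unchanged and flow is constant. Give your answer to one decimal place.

PIP = Vt/C + R·V̇ + PEEP (constant-flow equation of motion).
Only the baseline term changes: ΔPIP = ΔPEEP = 1 − 10 = -9.0 cmH2O.
Original PIP = 320/31.1 + 6.5×1.25 + 10 = 28.414 cmH2O; new PIP = 28.414 + (-9.0) = 19.414 cmH2O.

19.4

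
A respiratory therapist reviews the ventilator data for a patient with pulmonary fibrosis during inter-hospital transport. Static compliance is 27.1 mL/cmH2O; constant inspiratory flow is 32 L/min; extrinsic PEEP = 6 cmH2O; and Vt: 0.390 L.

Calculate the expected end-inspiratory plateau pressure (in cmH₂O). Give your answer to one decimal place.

Pplat = PEEP + Vt / Cstat = 6 + 390 / 27.1 = 6 + 14.391 = 20.391 cmH2O.

20.4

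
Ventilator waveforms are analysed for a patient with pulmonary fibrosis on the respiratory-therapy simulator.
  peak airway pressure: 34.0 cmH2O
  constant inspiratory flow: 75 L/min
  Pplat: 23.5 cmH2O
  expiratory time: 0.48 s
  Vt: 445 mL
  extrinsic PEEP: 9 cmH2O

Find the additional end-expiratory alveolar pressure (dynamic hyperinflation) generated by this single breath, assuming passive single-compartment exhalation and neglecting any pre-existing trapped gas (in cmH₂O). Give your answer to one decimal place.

2.3

Flow: 75 L/min ÷ 60 = 1.25 L/s.
R = (PIP − Pplat)/V̇ = (34.0 − 23.5) / 1.25 = 10.5/1.25 = 8.4 cmH2O·s/L.
C = Vt/(Pplat − PEEP) = 445.0 / (23.5 − 9) = 445.0/14.5 = 30.69 mL/cmH2O.
τ = R × C = 8.4 × 0.03069 L/cmH2O = 0.2578 s.
Fraction remaining = e^(−Te/τ) = e^(−0.48/0.2578) = 0.1554; trapped volume = 445.0 × 0.1554 = 69.153 mL.
Additional alveolar pressure from trapping ≈ V_trapped / C = 69.153 / 30.69 = 2.253 cmH2O.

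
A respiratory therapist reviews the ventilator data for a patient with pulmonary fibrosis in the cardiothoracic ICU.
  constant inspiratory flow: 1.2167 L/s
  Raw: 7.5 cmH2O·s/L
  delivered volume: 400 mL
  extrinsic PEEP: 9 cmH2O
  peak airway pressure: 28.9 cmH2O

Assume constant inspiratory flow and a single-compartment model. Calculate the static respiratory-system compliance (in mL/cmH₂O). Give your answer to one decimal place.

Equation of motion (constant flow): PIP = Vt/C + R·V̇ + PEEP.
Vt/C = PIP − R·V̇ − PEEP = 28.9 − 7.5×1.2167 − 9 = 28.9 − 9.125 − 9 = 10.775 cmH2O.
C = Vt / 10.775 = 400 / 10.775 = 37.123 mL/cmH2O.

37.1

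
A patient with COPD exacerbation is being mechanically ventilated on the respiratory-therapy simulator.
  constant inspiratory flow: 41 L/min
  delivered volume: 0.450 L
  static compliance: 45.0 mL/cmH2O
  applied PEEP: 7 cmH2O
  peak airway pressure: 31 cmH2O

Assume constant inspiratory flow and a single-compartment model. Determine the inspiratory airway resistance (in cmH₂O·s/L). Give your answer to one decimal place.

20.5

Flow: 41 L/min ÷ 60 = 0.6833 L/s.
Equation of motion (constant flow): PIP = Vt/C + R·V̇ + PEEP.
R·V̇ = PIP − Vt/C − PEEP = 31 − 450/45.0 − 7 = 31 − 10.0 − 7 = 14.0 cmH2O.
R = 14.0 / 0.6833 = 20.489 cmH2O·s/L.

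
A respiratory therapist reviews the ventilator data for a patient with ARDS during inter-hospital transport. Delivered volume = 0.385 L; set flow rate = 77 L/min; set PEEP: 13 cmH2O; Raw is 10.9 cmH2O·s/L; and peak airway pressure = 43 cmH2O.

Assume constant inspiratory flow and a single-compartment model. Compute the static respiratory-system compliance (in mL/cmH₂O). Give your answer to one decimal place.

24.0

Flow: 77 L/min ÷ 60 = 1.2833 L/s.
Equation of motion (constant flow): PIP = Vt/C + R·V̇ + PEEP.
Vt/C = PIP − R·V̇ − PEEP = 43 − 10.9×1.2833 − 13 = 43 − 13.988 − 13 = 16.012 cmH2O.
C = Vt / 16.012 = 385 / 16.012 = 24.044 mL/cmH2O.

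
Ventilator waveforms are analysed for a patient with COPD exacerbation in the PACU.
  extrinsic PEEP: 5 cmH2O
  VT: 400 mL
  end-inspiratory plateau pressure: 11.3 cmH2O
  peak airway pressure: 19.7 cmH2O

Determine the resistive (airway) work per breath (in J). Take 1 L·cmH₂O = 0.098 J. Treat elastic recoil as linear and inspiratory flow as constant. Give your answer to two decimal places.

With constant inspiratory flow the resistive pressure is constant at PIP − Pplat = 19.7 − 11.3 = 8.4 cmH2O, so resistive work = 8.4 × 0.400 = 3.36 L·cmH2O.
× 0.098 J/(L·cmH2O) → 0.3293 J.

0.33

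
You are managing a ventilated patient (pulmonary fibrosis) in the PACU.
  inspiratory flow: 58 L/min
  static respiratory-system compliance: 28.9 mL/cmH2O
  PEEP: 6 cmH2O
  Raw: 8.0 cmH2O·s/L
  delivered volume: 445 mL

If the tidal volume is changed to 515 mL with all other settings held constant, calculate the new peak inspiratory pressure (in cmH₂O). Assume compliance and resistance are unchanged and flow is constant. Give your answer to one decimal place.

Flow: 58 L/min ÷ 60 = 0.9667 L/s.
PIP = Vt/C + R·V̇ + PEEP (constant-flow equation of motion).
Only the elastic term changes: ΔPIP = ΔVt / C = (515 − 445) / 28.9 = 2.422 cmH2O.
Original PIP = 445/28.9 + 8.0×0.9667 + 6 = 29.132 cmH2O; new PIP = 29.132 + (2.422) = 31.554 cmH2O.

31.6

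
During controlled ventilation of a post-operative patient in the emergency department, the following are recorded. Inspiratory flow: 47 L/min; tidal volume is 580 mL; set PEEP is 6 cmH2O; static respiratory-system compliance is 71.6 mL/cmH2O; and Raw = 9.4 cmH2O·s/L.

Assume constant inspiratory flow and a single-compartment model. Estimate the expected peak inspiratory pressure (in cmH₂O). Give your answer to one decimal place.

Flow: 47 L/min ÷ 60 = 0.7833 L/s.
Equation of motion (constant flow): PIP = Vt/C + R·V̇ + PEEP.
PIP = 580/71.6 + 9.4×0.7833 + 6 = 8.101 + 7.363 + 6 = 21.464 cmH2O.

21.5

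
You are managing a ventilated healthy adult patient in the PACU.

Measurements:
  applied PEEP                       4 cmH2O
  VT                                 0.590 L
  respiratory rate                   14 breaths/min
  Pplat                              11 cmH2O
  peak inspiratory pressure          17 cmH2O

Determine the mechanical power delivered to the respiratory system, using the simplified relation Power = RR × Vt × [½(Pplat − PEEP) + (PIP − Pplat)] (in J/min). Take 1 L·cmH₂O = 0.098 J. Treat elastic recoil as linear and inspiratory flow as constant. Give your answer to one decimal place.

Per-breath work = Vt × [½(Pplat−PEEP) + (PIP−Pplat)] = 0.590 × [0.5×7.0 + 6.0] = 0.590 × 9.5 = 5.605 L·cmH2O.
Power = 14 × 5.605 = 78.47 L·cmH2O/min.
× 0.098 J/(L·cmH2O) → 7.69 J/min.

7.7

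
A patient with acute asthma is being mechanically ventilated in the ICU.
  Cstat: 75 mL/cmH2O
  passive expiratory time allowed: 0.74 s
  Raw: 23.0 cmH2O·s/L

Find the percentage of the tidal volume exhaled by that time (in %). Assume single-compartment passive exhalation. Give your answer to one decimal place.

τ = R × C = 23.0 × 75 mL/cmH2O = 23.0 × 0.075 L/cmH2O = 1.725 s.
Passive exhalation: V(t)/V₀ = e^(−t/τ) = e^(−0.74/1.725) = 0.6512.
Fraction exhaled = 1 − 0.6512 = 0.3488 → 34.88%.

34.9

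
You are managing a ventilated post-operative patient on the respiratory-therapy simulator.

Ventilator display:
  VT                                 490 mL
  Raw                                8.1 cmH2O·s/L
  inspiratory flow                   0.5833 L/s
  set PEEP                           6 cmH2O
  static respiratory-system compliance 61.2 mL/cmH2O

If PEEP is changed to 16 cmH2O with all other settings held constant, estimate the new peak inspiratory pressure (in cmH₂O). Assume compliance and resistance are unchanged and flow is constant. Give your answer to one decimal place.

28.7

PIP = Vt/C + R·V̇ + PEEP (constant-flow equation of motion).
Only the baseline term changes: ΔPIP = ΔPEEP = 16 − 6 = 10.0 cmH2O.
Original PIP = 490/61.2 + 8.1×0.5833 + 6 = 18.731 cmH2O; new PIP = 18.731 + (10.0) = 28.731 cmH2O.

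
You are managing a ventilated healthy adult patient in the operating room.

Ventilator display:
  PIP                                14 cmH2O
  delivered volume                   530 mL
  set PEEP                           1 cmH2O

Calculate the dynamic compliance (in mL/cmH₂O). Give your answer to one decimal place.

40.8

Dynamic compliance = Vt / (PIP − PEEP) = 530 / (14 − 1) = 530 / 13.0 = 40.769 mL/cmH2O.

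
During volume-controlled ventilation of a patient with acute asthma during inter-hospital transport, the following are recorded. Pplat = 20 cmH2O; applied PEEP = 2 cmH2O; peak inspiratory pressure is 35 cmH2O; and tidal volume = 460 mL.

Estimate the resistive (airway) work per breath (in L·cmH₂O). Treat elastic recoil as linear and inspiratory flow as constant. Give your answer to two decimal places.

With constant inspiratory flow the resistive pressure is constant at PIP − Pplat = 35 − 20 = 15.0 cmH2O, so resistive work = 15.0 × 0.460 = 6.9 L·cmH2O.

6.90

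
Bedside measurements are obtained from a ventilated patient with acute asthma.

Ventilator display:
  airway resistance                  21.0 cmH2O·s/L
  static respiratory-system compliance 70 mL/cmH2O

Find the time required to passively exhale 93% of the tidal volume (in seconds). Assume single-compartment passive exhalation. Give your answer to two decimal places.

τ = R × C = 21.0 × 70 mL/cmH2O = 21.0 × 0.070 L/cmH2O = 1.47 s.
Exhaled fraction f = 1 − e^(−t/τ) → t = −τ·ln(1 − f) = −1.47·ln(0.07) = 3.909 s.

3.91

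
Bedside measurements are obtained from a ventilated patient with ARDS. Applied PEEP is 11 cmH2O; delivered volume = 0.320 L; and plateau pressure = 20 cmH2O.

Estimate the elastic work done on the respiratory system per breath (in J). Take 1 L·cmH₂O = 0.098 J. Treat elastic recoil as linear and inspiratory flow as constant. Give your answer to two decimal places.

0.14

Elastic work ≈ ½ × (Pplat − PEEP) × Vt = 0.5 × (20 − 11) × 0.320 L = 0.5 × 9.0 × 0.320 = 1.44 L·cmH2O.
× 0.098 J/(L·cmH2O) → 0.1411 J.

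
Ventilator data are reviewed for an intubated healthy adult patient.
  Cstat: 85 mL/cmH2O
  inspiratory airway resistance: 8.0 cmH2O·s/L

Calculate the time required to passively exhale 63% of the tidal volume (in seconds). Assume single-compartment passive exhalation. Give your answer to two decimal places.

0.68

τ = R × C = 8.0 × 85 mL/cmH2O = 8.0 × 0.085 L/cmH2O = 0.68 s.
Exhaled fraction f = 1 − e^(−t/τ) → t = −τ·ln(1 − f) = −0.68·ln(0.37) = 0.6761 s.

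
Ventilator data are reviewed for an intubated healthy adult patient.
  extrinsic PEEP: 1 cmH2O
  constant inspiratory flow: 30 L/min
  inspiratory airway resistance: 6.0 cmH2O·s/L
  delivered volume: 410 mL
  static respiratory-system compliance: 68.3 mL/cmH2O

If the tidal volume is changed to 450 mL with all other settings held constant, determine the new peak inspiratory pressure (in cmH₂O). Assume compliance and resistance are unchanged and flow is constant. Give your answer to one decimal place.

Flow: 30 L/min ÷ 60 = 0.5 L/s.
PIP = Vt/C + R·V̇ + PEEP (constant-flow equation of motion).
Only the elastic term changes: ΔPIP = ΔVt / C = (450 − 410) / 68.3 = 0.5857 cmH2O.
Original PIP = 410/68.3 + 6.0×0.5 + 1 = 10.003 cmH2O; new PIP = 10.003 + (0.5857) = 10.589 cmH2O.

10.6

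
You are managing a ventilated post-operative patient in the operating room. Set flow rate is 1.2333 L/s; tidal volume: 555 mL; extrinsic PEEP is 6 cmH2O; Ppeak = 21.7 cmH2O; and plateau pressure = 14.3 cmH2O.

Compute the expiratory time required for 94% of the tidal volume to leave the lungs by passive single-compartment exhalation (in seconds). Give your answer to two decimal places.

R = (PIP − Pplat)/V̇ = (21.7 − 14.3) / 1.2333 = 7.4/1.2333 = 6.0 cmH2O·s/L.
C = Vt/(Pplat − PEEP) = 555.0 / (14.3 − 6) = 555.0/8.3 = 66.867 mL/cmH2O.
τ = R × C = 6.0 × 0.06687 L/cmH2O = 0.4012 s.
t = −τ·ln(1 − 0.94) = −0.4012·ln(0.06) = 1.129 s.

1.13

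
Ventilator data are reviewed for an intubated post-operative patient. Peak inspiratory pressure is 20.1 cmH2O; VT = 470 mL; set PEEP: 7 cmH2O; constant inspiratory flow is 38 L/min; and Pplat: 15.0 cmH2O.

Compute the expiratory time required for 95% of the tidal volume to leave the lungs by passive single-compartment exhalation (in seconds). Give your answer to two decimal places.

Flow: 38 L/min ÷ 60 = 0.6333 L/s.
R = (PIP − Pplat)/V̇ = (20.1 − 15.0) / 0.6333 = 5.1/0.6333 = 8.053 cmH2O·s/L.
C = Vt/(Pplat − PEEP) = 470.0 / (15.0 − 7) = 470.0/8.0 = 58.75 mL/cmH2O.
τ = R × C = 8.053 × 0.05875 L/cmH2O = 0.4731 s.
t = −τ·ln(1 − 0.95) = −0.4731·ln(0.05) = 1.417 s.

1.42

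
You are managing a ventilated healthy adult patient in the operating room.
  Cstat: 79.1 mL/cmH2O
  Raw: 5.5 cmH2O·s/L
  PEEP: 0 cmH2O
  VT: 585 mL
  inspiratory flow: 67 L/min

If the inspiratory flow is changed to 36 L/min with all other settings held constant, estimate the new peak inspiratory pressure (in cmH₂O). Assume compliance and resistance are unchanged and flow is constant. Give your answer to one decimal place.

10.7

Flow: 67 L/min ÷ 60 = 1.1167 L/s.
New flow: 36 L/min ÷ 60 = 0.6 L/s.
PIP = Vt/C + R·V̇ + PEEP (constant-flow equation of motion).
Only the resistive term changes: ΔPIP = R × ΔV̇ = 5.5 × (0.6 − 1.1167) = 5.5 × -0.5167 = -2.842 cmH2O.
Original PIP = 585/79.1 + 5.5×1.1167 + 0 = 13.538 cmH2O; new PIP = 13.538 + (-2.842) = 10.696 cmH2O.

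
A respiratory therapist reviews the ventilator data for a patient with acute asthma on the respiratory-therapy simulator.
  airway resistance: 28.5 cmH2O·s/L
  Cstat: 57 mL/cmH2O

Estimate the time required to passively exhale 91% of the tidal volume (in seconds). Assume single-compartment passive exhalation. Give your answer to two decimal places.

3.91

τ = R × C = 28.5 × 57 mL/cmH2O = 28.5 × 0.057 L/cmH2O = 1.625 s.
Exhaled fraction f = 1 − e^(−t/τ) → t = −τ·ln(1 − f) = −1.625·ln(0.09) = 3.913 s.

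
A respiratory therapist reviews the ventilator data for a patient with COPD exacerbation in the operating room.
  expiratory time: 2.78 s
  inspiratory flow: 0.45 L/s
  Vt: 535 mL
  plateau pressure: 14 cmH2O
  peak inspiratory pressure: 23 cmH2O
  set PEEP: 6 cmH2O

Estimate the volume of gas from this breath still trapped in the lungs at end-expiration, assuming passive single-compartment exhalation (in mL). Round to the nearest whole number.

R = (PIP − Pplat)/V̇ = (23 − 14) / 0.45 = 9.0/0.45 = 20.0 cmH2O·s/L.
C = Vt/(Pplat − PEEP) = 535.0 / (14 − 6) = 535.0/8.0 = 66.875 mL/cmH2O.
τ = R × C = 20.0 × 0.06688 L/cmH2O = 1.338 s.
Fraction remaining = e^(−Te/τ) = e^(−2.78/1.338) = 0.1252.
Trapped volume = 535.0 × 0.1252 = 66.982 mL.

67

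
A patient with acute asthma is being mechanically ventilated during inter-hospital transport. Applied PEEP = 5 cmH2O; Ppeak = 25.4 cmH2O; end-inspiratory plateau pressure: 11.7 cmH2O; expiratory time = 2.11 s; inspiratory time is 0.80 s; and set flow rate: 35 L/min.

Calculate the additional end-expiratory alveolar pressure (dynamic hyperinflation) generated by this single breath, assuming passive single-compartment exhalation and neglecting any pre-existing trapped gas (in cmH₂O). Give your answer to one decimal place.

Flow: 35 L/min ÷ 60 = 0.5833 L/s.
Vt = flow × Ti = 0.5833 L/s × 0.80 s × 1000 mL/L = 466.64 mL.
R = (PIP − Pplat)/V̇ = (25.4 − 11.7) / 0.5833 = 13.7/0.5833 = 23.487 cmH2O·s/L.
C = Vt/(Pplat − PEEP) = 466.64 / (11.7 − 5) = 466.64/6.7 = 69.648 mL/cmH2O.
τ = R × C = 23.487 × 0.06965 L/cmH2O = 1.636 s.
Fraction remaining = e^(−Te/τ) = e^(−2.11/1.636) = 0.2753; trapped volume = 466.64 × 0.2753 = 128.47 mL.
Additional alveolar pressure from trapping ≈ V_trapped / C = 128.47 / 69.648 = 1.845 cmH2O.

1.8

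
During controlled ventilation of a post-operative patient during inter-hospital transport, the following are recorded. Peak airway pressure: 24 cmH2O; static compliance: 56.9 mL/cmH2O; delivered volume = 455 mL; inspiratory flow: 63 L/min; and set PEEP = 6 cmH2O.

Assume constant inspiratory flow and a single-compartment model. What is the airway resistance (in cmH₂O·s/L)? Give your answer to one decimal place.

Flow: 63 L/min ÷ 60 = 1.05 L/s.
Equation of motion (constant flow): PIP = Vt/C + R·V̇ + PEEP.
R·V̇ = PIP − Vt/C − PEEP = 24 − 455/56.9 − 6 = 24 − 7.996 − 6 = 10.004 cmH2O.
R = 10.004 / 1.05 = 9.528 cmH2O·s/L.

9.5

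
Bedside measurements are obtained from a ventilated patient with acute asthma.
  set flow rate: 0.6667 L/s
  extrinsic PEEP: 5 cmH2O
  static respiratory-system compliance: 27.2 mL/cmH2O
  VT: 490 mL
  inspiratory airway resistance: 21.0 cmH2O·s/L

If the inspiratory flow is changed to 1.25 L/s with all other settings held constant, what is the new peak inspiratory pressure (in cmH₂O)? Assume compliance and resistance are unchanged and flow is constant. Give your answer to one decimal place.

PIP = Vt/C + R·V̇ + PEEP (constant-flow equation of motion).
Only the resistive term changes: ΔPIP = R × ΔV̇ = 21.0 × (1.25 − 0.6667) = 21.0 × 0.5833 = 12.249 cmH2O.
Original PIP = 490/27.2 + 21.0×0.6667 + 5 = 37.015 cmH2O; new PIP = 37.015 + (12.249) = 49.264 cmH2O.

49.3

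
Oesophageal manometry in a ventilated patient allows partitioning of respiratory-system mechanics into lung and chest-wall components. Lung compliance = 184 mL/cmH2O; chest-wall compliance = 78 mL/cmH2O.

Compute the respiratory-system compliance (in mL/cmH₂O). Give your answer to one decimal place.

54.8

Lung and chest wall are elastances in series: 1/Crs = 1/CL + 1/Ccw.
1/Crs = 1/184 + 1/78 = 0.01826.
Crs = 54.765 mL/cmH2O.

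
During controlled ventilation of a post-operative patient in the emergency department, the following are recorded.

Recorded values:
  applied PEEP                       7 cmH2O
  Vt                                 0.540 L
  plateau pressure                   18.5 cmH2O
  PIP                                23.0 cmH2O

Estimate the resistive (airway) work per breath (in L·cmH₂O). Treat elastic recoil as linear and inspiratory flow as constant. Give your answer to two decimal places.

2.43

With constant inspiratory flow the resistive pressure is constant at PIP − Pplat = 23.0 − 18.5 = 4.5 cmH2O, so resistive work = 4.5 × 0.540 = 2.43 L·cmH2O.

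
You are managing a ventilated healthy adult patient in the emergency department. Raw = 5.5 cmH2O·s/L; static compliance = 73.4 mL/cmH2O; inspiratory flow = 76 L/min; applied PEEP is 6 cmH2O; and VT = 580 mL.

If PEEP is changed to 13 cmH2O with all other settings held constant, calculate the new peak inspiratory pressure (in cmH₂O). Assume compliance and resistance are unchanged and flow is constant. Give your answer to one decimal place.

27.9

Flow: 76 L/min ÷ 60 = 1.2667 L/s.
PIP = Vt/C + R·V̇ + PEEP (constant-flow equation of motion).
Only the baseline term changes: ΔPIP = ΔPEEP = 13 − 6 = 7.0 cmH2O.
Original PIP = 580/73.4 + 5.5×1.2667 + 6 = 20.869 cmH2O; new PIP = 20.869 + (7.0) = 27.869 cmH2O.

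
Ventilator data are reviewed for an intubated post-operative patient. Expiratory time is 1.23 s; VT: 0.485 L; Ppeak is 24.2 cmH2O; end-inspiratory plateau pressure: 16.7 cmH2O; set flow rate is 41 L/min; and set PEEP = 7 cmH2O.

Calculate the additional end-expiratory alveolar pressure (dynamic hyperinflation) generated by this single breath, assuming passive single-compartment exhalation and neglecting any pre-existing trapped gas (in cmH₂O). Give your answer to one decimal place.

1.0

Flow: 41 L/min ÷ 60 = 0.6833 L/s.
R = (PIP − Pplat)/V̇ = (24.2 − 16.7) / 0.6833 = 7.5/0.6833 = 10.976 cmH2O·s/L.
C = Vt/(Pplat − PEEP) = 485.0 / (16.7 − 7) = 485.0/9.7 = 50.0 mL/cmH2O.
τ = R × C = 10.976 × 0.05 L/cmH2O = 0.5488 s.
Fraction remaining = e^(−Te/τ) = e^(−1.23/0.5488) = 0.1063; trapped volume = 485.0 × 0.1063 = 51.556 mL.
Additional alveolar pressure from trapping ≈ V_trapped / C = 51.556 / 50.0 = 1.031 cmH2O.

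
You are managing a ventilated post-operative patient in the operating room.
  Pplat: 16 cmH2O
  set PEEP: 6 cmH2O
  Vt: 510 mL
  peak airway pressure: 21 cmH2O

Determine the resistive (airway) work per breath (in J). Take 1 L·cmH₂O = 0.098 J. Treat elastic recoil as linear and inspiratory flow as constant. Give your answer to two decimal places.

With constant inspiratory flow the resistive pressure is constant at PIP − Pplat = 21 − 16 = 5.0 cmH2O, so resistive work = 5.0 × 0.510 = 2.55 L·cmH2O.
× 0.098 J/(L·cmH2O) → 0.2499 J.

0.25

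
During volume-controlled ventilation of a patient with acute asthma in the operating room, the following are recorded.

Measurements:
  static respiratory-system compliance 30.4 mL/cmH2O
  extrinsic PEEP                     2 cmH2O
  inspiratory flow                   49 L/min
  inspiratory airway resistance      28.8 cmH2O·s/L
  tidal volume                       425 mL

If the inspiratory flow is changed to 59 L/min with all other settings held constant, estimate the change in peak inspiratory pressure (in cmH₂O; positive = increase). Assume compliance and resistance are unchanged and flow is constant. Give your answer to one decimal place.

Flow: 49 L/min ÷ 60 = 0.8167 L/s.
New flow: 59 L/min ÷ 60 = 0.9833 L/s.
PIP = Vt/C + R·V̇ + PEEP (constant-flow equation of motion).
Only the resistive term changes: ΔPIP = R × ΔV̇ = 28.8 × (0.9833 − 0.8167) = 28.8 × 0.1666 = 4.798 cmH2O.

4.8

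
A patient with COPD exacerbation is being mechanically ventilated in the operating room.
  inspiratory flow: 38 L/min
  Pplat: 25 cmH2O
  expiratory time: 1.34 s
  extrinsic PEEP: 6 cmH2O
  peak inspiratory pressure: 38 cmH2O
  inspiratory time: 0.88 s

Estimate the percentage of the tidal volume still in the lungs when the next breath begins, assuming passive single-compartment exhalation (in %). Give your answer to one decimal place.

Flow: 38 L/min ÷ 60 = 0.6333 L/s.
Vt = flow × Ti = 0.6333 L/s × 0.88 s × 1000 mL/L = 557.3 mL.
R = (PIP − Pplat)/V̇ = (38 − 25) / 0.6333 = 13.0/0.6333 = 20.527 cmH2O·s/L.
C = Vt/(Pplat − PEEP) = 557.3 / (25 − 6) = 557.3/19.0 = 29.332 mL/cmH2O.
τ = R × C = 20.527 × 0.02933 L/cmH2O = 0.6021 s.
Fraction remaining at end-expiration = e^(−Te/τ) = e^(−1.34/0.6021) = 0.108 → 10.8%.

10.8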